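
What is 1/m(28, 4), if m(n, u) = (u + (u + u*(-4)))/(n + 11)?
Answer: -39/8 ≈ -4.8750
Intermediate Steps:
m(n, u) = -2*u/(11 + n) (m(n, u) = (u + (u - 4*u))/(11 + n) = (u - 3*u)/(11 + n) = (-2*u)/(11 + n) = -2*u/(11 + n))
1/m(28, 4) = 1/(-2*4/(11 + 28)) = 1/(-2*4/39) = 1/(-2*4*1/39) = 1/(-8/39) = -39/8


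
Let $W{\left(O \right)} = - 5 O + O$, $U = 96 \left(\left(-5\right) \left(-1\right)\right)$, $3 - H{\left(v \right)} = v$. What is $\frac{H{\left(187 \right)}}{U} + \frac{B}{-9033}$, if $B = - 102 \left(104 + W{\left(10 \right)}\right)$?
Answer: $\frac{61307}{180660} \approx 0.33935$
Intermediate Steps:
$H{\left(v \right)} = 3 - v$
$U = 480$ ($U = 96 \cdot 5 = 480$)
$W{\left(O \right)} = - 4 O$
$B = -6528$ ($B = - 102 \left(104 - 40\right) = \left(-102\right) 64 = -6528$)
$\frac{H{\left(187 \right)}}{U} + \frac{B}{-9033} = \frac{3 - 187}{480} - \frac{6528}{-9033} = \left(3 - 187\right) \frac{1}{480} - - \frac{2176}{3011} = \left(-184\right) \frac{1}{480} + \frac{2176}{3011} = - \frac{23}{60} + \frac{2176}{3011} = \frac{61307}{180660}$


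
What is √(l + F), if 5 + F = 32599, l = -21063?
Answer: √11531 ≈ 107.38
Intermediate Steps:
F = 32594 (F = -5 + 32599 = 32594)
√(l + F) = √(-21063 + 32594) = √11531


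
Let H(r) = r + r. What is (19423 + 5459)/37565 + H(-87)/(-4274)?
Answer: 5130999/7297855 ≈ 0.70308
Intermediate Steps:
H(r) = 2*r
(19423 + 5459)/37565 + H(-87)/(-4274) = (19423 + 5459)/37565 + (2*(-87))/(-4274) = 24882*(1/37565) - 174*(-1/4274) = 2262/3415 + 87/2137 = 5130999/7297855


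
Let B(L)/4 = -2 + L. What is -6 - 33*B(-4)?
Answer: 786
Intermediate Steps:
B(L) = -8 + 4*L (B(L) = 4*(-2 + L) = -8 + 4*L)
-6 - 33*B(-4) = -6 - 33*(-8 + 4*(-4)) = -6 - 33*(-8 - 16) = -6 - 33*(-24) = -6 + 792 = 786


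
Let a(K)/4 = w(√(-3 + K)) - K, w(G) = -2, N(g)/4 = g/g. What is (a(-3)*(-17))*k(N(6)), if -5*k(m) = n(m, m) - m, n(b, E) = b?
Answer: 0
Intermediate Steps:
N(g) = 4 (N(g) = 4*(g/g) = 4*1 = 4)
k(m) = 0 (k(m) = -(m - m)/5 = -⅕*0 = 0)
a(K) = -8 - 4*K (a(K) = 4*(-2 - K) = -8 - 4*K)
(a(-3)*(-17))*k(N(6)) = ((-8 - 4*(-3))*(-17))*0 = ((-8 + 12)*(-17))*0 = (4*(-17))*0 = -68*0 = 0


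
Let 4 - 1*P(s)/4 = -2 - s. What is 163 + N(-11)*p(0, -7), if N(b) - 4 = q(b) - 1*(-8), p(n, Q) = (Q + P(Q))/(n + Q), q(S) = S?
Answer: 1152/7 ≈ 164.57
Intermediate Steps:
P(s) = 24 + 4*s (P(s) = 16 - 4*(-2 - s) = 16 + (8 + 4*s) = 24 + 4*s)
p(n, Q) = (24 + 5*Q)/(Q + n) (p(n, Q) = (Q + (24 + 4*Q))/(n + Q) = (24 + 5*Q)/(Q + n))
N(b) = 12 + b (N(b) = 4 + (b - 1*(-8)) = 4 + (b + 8) = 4 + (8 + b) = 12 + b)
163 + N(-11)*p(0, -7) = 163 + (12 - 11)*((24 + 5*(-7))/(-7 + 0)) = 163 + 1*((24 - 35)/(-7)) = 163 + 1*(-⅐*(-11)) = 163 + 1*(11/7) = 163 + 11/7 = 1152/7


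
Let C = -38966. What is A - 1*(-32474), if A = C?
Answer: -6492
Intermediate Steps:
A = -38966
A - 1*(-32474) = -38966 - 1*(-32474) = -38966 + 32474 = -6492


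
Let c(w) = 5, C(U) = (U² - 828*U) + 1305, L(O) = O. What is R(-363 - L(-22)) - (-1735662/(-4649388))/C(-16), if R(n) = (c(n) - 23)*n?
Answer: 1193837300021/194499398 ≈ 6138.0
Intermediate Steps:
C(U) = 1305 + U² - 828*U
R(n) = -18*n (R(n) = (5 - 23)*n = -18*n)
R(-363 - L(-22)) - (-1735662/(-4649388))/C(-16) = -18*(-363 - 1*(-22)) - (-1735662/(-4649388))/(1305 + (-16)² - 828*(-16)) = -18*(-363 + 22) - (-1735662*(-1/4649388))/(1305 + 256 + 13248) = -18*(-341) - 289277/(774898*14809) = 6138 - 289277/(774898*14809) = 6138 - 1*4903/194499398 = 6138 - 4903/194499398 = 1193837300021/194499398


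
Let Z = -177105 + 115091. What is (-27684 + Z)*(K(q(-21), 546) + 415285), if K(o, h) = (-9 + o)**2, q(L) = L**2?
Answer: -53990033482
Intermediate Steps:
Z = -62014
(-27684 + Z)*(K(q(-21), 546) + 415285) = (-27684 - 62014)*((-9 + (-21)**2)**2 + 415285) = -89698*((-9 + 441)**2 + 415285) = -89698*(432**2 + 415285) = -89698*(186624 + 415285) = -89698*601909 = -53990033482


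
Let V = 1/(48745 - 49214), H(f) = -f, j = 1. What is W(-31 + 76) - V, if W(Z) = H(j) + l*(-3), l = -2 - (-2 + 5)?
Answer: 6567/469 ≈ 14.002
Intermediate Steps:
V = -1/469 (V = 1/(-469) = -1/469 ≈ -0.0021322)
l = -5 (l = -2 - 1*3 = -2 - 3 = -5)
W(Z) = 14 (W(Z) = -1*1 - 5*(-3) = -1 + 15 = 14)
W(-31 + 76) - V = 14 - 1*(-1/469) = 14 + 1/469 = 6567/469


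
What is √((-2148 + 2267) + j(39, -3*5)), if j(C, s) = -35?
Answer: 2*√21 ≈ 9.1651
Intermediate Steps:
√((-2148 + 2267) + j(39, -3*5)) = √((-2148 + 2267) - 35) = √(119 - 35) = √84 = 2*√21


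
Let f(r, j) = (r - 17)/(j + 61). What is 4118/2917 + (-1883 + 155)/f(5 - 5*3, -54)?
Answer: 1310934/2917 ≈ 449.41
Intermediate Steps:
f(r, j) = (-17 + r)/(61 + j)
4118/2917 + (-1883 + 155)/f(5 - 5*3, -54) = 4118/2917 + (-1883 + 155)/(((-17 + (5 - 5*3))/(61 - 54))) = 4118*(1/2917) - 1728*7/(-17 + (5 - 15)) = 4118/2917 - 1728*7/(-17 - 10) = 4118/2917 - 1728/((⅐)*(-27)) = 4118/2917 - 1728/(-27/7) = 4118/2917 - 1728*(-7/27) = 4118/2917 + 448 = 1310934/2917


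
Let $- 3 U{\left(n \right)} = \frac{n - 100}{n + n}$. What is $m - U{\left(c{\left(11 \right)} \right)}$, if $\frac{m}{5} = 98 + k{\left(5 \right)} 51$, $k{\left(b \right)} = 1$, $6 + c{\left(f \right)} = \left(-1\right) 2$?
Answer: $\frac{2989}{4} \approx 747.25$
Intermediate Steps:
$c{\left(f \right)} = -8$ ($c{\left(f \right)} = -6 - 2 = -8$)
$U{\left(n \right)} = - \frac{-100 + n}{6 n}$ ($U{\left(n \right)} = - \frac{\left(n - 100\right) \frac{1}{n + n}}{3} = - \frac{\left(-100 + n\right) \frac{1}{2 n}}{3} = - \frac{\frac{1}{2} \frac{1}{n} \left(-100 + n\right)}{3} = - \frac{-100 + n}{6 n}$)
$m = 745$ ($m = 5 \left(98 + 1 \cdot 51\right) = 5 \left(98 + 51\right) = 5 \cdot 149 = 745$)
$m - U{\left(c{\left(11 \right)} \right)} = 745 - \frac{100 - -8}{6 \left(-8\right)} = 745 - \frac{1}{6} \left(- \frac{1}{8}\right) \left(100 + 8\right) = 745 - \frac{1}{6} \left(- \frac{1}{8}\right) 108 = 745 - - \frac{9}{4} = 745 + \frac{9}{4} = \frac{2989}{4}$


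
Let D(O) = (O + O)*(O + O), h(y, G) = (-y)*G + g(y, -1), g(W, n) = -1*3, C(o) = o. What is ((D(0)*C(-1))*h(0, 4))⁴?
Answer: 0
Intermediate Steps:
g(W, n) = -3
h(y, G) = -3 - G*y (h(y, G) = (-y)*G - 3 = -G*y - 3 = -3 - G*y)
D(O) = 4*O² (D(O) = (2*O)*(2*O) = 4*O²)
((D(0)*C(-1))*h(0, 4))⁴ = (((4*0²)*(-1))*(-3 - 1*4*0))⁴ = (((4*0)*(-1))*(-3 + 0))⁴ = ((0*(-1))*(-3))⁴ = (0*(-3))⁴ = 0⁴ = 0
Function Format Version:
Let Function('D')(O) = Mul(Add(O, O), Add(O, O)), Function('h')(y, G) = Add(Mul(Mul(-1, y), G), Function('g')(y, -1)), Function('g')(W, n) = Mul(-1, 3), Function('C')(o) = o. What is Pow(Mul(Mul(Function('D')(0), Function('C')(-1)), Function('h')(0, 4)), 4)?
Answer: 0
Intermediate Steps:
Function('g')(W, n) = -3
Function('h')(y, G) = Add(-3, Mul(-1, G, y)) (Function('h')(y, G) = Add(Mul(Mul(-1, y), G), -3) = Add(Mul(-1, G, y), -3) = Add(-3, Mul(-1, G, y)))
Function('D')(O) = Mul(4, Pow(O, 2)) (Function('D')(O) = Mul(Mul(2, O), Mul(2, O)) = Mul(4, Pow(O, 2)))
Pow(Mul(Mul(Function('D')(0), Function('C')(-1)), Function('h')(0, 4)), 4) = Pow(Mul(Mul(Mul(4, Pow(0, 2)), -1), Add(-3, Mul(-1, 4, 0))), 4) = Pow(Mul(Mul(Mul(4, 0), -1), Add(-3, 0)), 4) = Pow(Mul(Mul(0, -1), -3), 4) = Pow(Mul(0, -3), 4) = Pow(0, 4) = 0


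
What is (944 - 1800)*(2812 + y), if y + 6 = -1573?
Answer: -1055448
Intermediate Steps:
y = -1579 (y = -6 - 1573 = -1579)
(944 - 1800)*(2812 + y) = (944 - 1800)*(2812 - 1579) = -856*1233 = -1055448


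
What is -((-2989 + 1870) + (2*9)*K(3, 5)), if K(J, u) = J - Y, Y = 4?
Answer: 1137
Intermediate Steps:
K(J, u) = -4 + J (K(J, u) = J - 1*4 = J - 4 = -4 + J)
-((-2989 + 1870) + (2*9)*K(3, 5)) = -((-2989 + 1870) + (2*9)*(-4 + 3)) = -(-1119 + 18*(-1)) = -(-1119 - 18) = -1*(-1137) = 1137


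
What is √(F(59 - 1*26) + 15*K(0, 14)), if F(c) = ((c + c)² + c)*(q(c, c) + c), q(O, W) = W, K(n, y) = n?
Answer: 33*√266 ≈ 538.21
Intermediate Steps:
F(c) = 2*c*(c + 4*c²) (F(c) = ((c + c)² + c)*(c + c) = ((2*c)² + c)*(2*c) = (4*c² + c)*(2*c) = (c + 4*c²)*(2*c) = 2*c*(c + 4*c²))
√(F(59 - 1*26) + 15*K(0, 14)) = √((59 - 1*26)²*(2 + 8*(59 - 1*26)) + 15*0) = √((59 - 26)²*(2 + 8*(59 - 26)) + 0) = √(33²*(2 + 8*33) + 0) = √(1089*(2 + 264) + 0) = √(1089*266 + 0) = √(289674 + 0) = √289674 = 33*√266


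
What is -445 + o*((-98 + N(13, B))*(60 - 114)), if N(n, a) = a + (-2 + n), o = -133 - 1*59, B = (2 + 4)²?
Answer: -529213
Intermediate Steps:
B = 36 (B = 6² = 36)
o = -192 (o = -133 - 59 = -192)
N(n, a) = -2 + a + n
-445 + o*((-98 + N(13, B))*(60 - 114)) = -445 - 192*(-98 + (-2 + 36 + 13))*(60 - 114) = -445 - 192*(-98 + 47)*(-54) = -445 - (-9792)*(-54) = -445 - 192*2754 = -445 - 528768 = -529213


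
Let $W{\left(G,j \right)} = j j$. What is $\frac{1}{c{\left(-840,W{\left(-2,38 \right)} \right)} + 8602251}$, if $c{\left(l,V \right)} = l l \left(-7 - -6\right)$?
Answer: $\frac{1}{7896651} \approx 1.2664 \cdot 10^{-7}$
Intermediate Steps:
$W{\left(G,j \right)} = j^{2}$
$c{\left(l,V \right)} = - l^{2}$ ($c{\left(l,V \right)} = l^{2} \left(-7 + 6\right) = l^{2} \left(-1\right) = - l^{2}$)
$\frac{1}{c{\left(-840,W{\left(-2,38 \right)} \right)} + 8602251} = \frac{1}{- \left(-840\right)^{2} + 8602251} = \frac{1}{\left(-1\right) 705600 + 8602251} = \frac{1}{-705600 + 8602251} = \frac{1}{7896651}$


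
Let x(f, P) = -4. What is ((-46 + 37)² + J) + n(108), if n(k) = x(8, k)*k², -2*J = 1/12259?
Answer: -1141925851/24518 ≈ -46575.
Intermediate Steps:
J = -1/24518 (J = -½/12259 = -½*1/12259 = -1/24518 ≈ -4.0786e-5)
n(k) = -4*k²
((-46 + 37)² + J) + n(108) = ((-46 + 37)² - 1/24518) - 4*108² = ((-9)² - 1/24518) - 4*11664 = (81 - 1/24518) - 46656 = 1985957/24518 - 46656 = -1141925851/24518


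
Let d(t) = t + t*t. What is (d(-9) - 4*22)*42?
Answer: -672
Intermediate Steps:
d(t) = t + t**2
(d(-9) - 4*22)*42 = (-9*(1 - 9) - 4*22)*42 = (-9*(-8) - 88)*42 = (72 - 88)*42 = -16*42 = -672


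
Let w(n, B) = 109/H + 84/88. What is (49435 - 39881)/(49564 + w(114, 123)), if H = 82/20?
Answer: 8617708/44731569 ≈ 0.19265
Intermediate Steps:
H = 41/10 (H = 82*(1/20) = 41/10 ≈ 4.1000)
w(n, B) = 24841/902 (w(n, B) = 109/(41/10) + 84/88 = 109*(10/41) + 84*(1/88) = 1090/41 + 21/22 = 24841/902)
(49435 - 39881)/(49564 + w(114, 123)) = (49435 - 39881)/(49564 + 24841/902) = 9554/(44731569/902) = 9554*(902/44731569) = 8617708/44731569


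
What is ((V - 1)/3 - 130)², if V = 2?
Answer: 151321/9 ≈ 16813.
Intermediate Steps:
((V - 1)/3 - 130)² = ((2 - 1)/3 - 130)² = ((⅓)*1 - 130)² = (⅓ - 130)² = (-389/3)² = 151321/9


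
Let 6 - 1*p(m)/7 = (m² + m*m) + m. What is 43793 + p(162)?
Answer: -324715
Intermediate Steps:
p(m) = 42 - 14*m² - 7*m (p(m) = 42 - 7*((m² + m*m) + m) = 42 - 7*((m² + m²) + m) = 42 - 7*(2*m² + m) = 42 - 7*(m + 2*m²) = 42 + (-14*m² - 7*m) = 42 - 14*m² - 7*m)
43793 + p(162) = 43793 + (42 - 14*162² - 7*162) = 43793 + (42 - 14*26244 - 1134) = 43793 + (42 - 367416 - 1134) = 43793 - 368508 = -324715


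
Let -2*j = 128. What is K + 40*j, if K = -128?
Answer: -2688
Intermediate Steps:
j = -64 (j = -½*128 = -64)
K + 40*j = -128 + 40*(-64) = -128 - 2560 = -2688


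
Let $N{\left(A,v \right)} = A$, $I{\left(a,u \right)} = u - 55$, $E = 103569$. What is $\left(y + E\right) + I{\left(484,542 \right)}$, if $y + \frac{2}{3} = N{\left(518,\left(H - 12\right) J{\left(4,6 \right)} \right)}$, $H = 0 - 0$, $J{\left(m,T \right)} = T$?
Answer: $\frac{313720}{3} \approx 1.0457 \cdot 10^{5}$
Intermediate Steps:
$H = 0$ ($H = 0 + 0 = 0$)
$I{\left(a,u \right)} = -55 + u$
$y = \frac{1552}{3}$ ($y = - \frac{2}{3} + 518 = \frac{1552}{3} \approx 517.33$)
$\left(y + E\right) + I{\left(484,542 \right)} = \left(\frac{1552}{3} + 103569\right) + \left(-55 + 542\right) = \frac{312259}{3} + 487 = \frac{313720}{3}$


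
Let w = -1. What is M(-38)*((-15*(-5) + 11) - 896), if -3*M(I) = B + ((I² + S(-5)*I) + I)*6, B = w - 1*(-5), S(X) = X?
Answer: 2586600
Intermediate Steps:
B = 4 (B = -1 - 1*(-5) = -1 + 5 = 4)
M(I) = -4/3 - 2*I² + 8*I (M(I) = -(4 + ((I² - 5*I) + I)*6)/3 = -(4 + (I² - 4*I)*6)/3 = -(4 + (-24*I + 6*I²))/3 = -(4 - 24*I + 6*I²)/3 = -4/3 - 2*I² + 8*I)
M(-38)*((-15*(-5) + 11) - 896) = (-4/3 - 2*(-38)² + 8*(-38))*((-15*(-5) + 11) - 896) = (-4/3 - 2*1444 - 304)*((75 + 11) - 896) = (-4/3 - 2888 - 304)*(86 - 896) = -9580/3*(-810) = 2586600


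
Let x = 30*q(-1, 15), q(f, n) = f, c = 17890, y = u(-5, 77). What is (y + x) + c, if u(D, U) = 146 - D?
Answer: 18011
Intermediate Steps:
y = 151 (y = 146 - 1*(-5) = 146 + 5 = 151)
x = -30 (x = 30*(-1) = -30)
(y + x) + c = (151 - 30) + 17890 = 121 + 17890 = 18011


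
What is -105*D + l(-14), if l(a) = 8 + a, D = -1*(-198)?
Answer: -20796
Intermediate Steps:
D = 198
-105*D + l(-14) = -105*198 + (8 - 14) = -20790 - 6 = -20796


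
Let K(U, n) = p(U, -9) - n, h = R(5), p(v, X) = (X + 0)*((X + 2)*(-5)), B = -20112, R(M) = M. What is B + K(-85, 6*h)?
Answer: -20457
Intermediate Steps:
p(v, X) = X*(-10 - 5*X) (p(v, X) = X*((2 + X)*(-5)) = X*(-10 - 5*X))
h = 5
K(U, n) = -315 - n (K(U, n) = -5*(-9)*(2 - 9) - n = -5*(-9)*(-7) - n = -315 - n)
B + K(-85, 6*h) = -20112 + (-315 - 6*5) = -20112 + (-315 - 1*30) = -20112 + (-315 - 30) = -20112 - 345 = -20457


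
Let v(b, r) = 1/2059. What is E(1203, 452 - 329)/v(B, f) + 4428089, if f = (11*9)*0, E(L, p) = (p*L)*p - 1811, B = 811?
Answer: 37474884273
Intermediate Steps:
E(L, p) = -1811 + L*p² (E(L, p) = (L*p)*p - 1811 = L*p² - 1811 = -1811 + L*p²)
f = 0 (f = 99*0 = 0)
v(b, r) = 1/2059
E(1203, 452 - 329)/v(B, f) + 4428089 = (-1811 + 1203*(452 - 329)²)/(1/2059) + 4428089 = (-1811 + 1203*123²)*2059 + 4428089 = (-1811 + 1203*15129)*2059 + 4428089 = (-1811 + 18200187)*2059 + 4428089 = 18198376*2059 + 4428089 = 37470456184 + 4428089 = 37474884273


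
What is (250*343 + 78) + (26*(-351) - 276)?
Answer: 76426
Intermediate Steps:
(250*343 + 78) + (26*(-351) - 276) = (85750 + 78) + (-9126 - 276) = 85828 - 9402 = 76426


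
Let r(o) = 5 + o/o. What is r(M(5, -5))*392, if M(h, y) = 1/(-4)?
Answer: 2352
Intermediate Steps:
M(h, y) = -1/4
r(o) = 6 (r(o) = 5 + 1 = 6)
r(M(5, -5))*392 = 6*392 = 2352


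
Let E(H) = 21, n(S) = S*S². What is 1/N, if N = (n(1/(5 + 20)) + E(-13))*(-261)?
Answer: -15625/85640886 ≈ -0.00018245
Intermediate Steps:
n(S) = S³
N = -85640886/15625 (N = ((1/(5 + 20))³ + 21)*(-261) = ((1/25)³ + 21)*(-261) = (1/15625 + 21)*(-261) = (328126/15625)*(-261) = -85640886/15625 ≈ -5481.0)
1/N = 1/(-85640886/15625) = -15625/85640886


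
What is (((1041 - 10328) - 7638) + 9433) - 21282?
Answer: -28774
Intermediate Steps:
(((1041 - 10328) - 7638) + 9433) - 21282 = ((-9287 - 7638) + 9433) - 21282 = (-16925 + 9433) - 21282 = -7492 - 21282 = -28774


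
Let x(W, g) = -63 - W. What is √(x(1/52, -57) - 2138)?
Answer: 27*I*√2041/26 ≈ 46.915*I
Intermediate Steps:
√(x(1/52, -57) - 2138) = √((-63 - 1/52) - 2138) = √(-3277/52 - 2138) = √(-114453/52) = 27*I*√2041/26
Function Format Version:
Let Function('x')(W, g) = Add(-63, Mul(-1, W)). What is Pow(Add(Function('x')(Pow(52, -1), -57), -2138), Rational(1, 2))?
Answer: Mul(Rational(27, 26), I, Pow(2041, Rational(1, 2))) ≈ Mul(46.915, I)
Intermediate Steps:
Pow(Add(Function('x')(Pow(52, -1), -57), -2138), Rational(1, 2)) = Pow(Add(Add(-63, Mul(-1, Pow(52, -1))), -2138), Rational(1, 2)) = Pow(Add(Add(-63, Mul(-1, Rational(1, 52))), -2138), Rational(1, 2)) = Pow(Add(Add(-63, Rational(-1, 52)), -2138), Rational(1, 2)) = Pow(Add(Rational(-3277, 52), -2138), Rational(1, 2)) = Pow(Rational(-114453, 52), Rational(1, 2)) = Mul(Rational(27, 26), I, Pow(2041, Rational(1, 2)))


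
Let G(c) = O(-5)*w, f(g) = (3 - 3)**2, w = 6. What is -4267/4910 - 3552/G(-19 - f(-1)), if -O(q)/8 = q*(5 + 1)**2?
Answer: -5657/4419 ≈ -1.2802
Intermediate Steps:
f(g) = 0 (f(g) = 0**2 = 0)
O(q) = -288*q (O(q) = -8*q*(5 + 1)**2 = -8*q*6**2 = -8*q*36 = -288*q)
G(c) = 8640 (G(c) = -288*(-5)*6 = 1440*6 = 8640)
-4267/4910 - 3552/G(-19 - f(-1)) = -4267/4910 - 3552/8640 = -4267*1/4910 - 3552*1/8640 = -4267/4910 - 37/90 = -5657/4419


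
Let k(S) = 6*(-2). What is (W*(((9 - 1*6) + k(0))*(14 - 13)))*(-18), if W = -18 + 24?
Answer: 972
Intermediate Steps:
W = 6
k(S) = -12
(W*(((9 - 1*6) + k(0))*(14 - 13)))*(-18) = (6*(((9 - 1*6) - 12)*(14 - 13)))*(-18) = (6*(((9 - 6) - 12)*1))*(-18) = (6*((3 - 12)*1))*(-18) = (6*(-9*1))*(-18) = (6*(-9))*(-18) = -54*(-18) = 972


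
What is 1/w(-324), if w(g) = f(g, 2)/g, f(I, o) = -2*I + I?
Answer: -1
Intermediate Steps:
f(I, o) = -I
w(g) = -1 (w(g) = (-g)/g = -1)
1/w(-324) = 1/(-1) = -1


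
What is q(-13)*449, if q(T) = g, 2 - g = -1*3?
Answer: 2245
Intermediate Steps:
g = 5 (g = 2 - (-1)*3 = 2 - 1*(-3) = 2 + 3 = 5)
q(T) = 5
q(-13)*449 = 5*449 = 2245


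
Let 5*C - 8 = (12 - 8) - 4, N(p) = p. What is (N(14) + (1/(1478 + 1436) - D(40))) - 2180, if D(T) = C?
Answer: -31581927/14570 ≈ -2167.6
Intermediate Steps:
C = 8/5 (C = 8/5 + ((12 - 8) - 4)/5 = 8/5 + (4 - 4)/5 = 8/5 + (1/5)*0 = 8/5 + 0 = 8/5 ≈ 1.6000)
D(T) = 8/5
(N(14) + (1/(1478 + 1436) - D(40))) - 2180 = (14 + (1/(1478 + 1436) - 1*8/5)) - 2180 = (14 + (1/2914 - 8/5)) - 2180 = (14 - 23307/14570) - 2180 = 180673/14570 - 2180 = -31581927/14570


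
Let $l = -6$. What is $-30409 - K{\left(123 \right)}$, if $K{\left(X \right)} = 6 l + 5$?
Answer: $-30378$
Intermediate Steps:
$K{\left(X \right)} = -31$ ($K{\left(X \right)} = 6 \left(-6\right) + 5 = -36 + 5 = -31$)
$-30409 - K{\left(123 \right)} = -30409 - -31 = -30409 + 31 = -30378$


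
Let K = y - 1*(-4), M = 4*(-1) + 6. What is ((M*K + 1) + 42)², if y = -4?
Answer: 1849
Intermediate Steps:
M = 2 (M = -4 + 6 = 2)
K = 0 (K = -4 - 1*(-4) = -4 + 4 = 0)
((M*K + 1) + 42)² = ((2*0 + 1) + 42)² = ((0 + 1) + 42)² = (1 + 42)² = 43² = 1849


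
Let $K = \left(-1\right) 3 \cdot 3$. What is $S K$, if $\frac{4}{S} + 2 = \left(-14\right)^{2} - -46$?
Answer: $- \frac{3}{20} \approx -0.15$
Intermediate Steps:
$S = \frac{1}{60}$ ($S = \frac{4}{-2 + \left(\left(-14\right)^{2} - -46\right)} = \frac{4}{-2 + \left(196 + 46\right)} = \frac{4}{-2 + 242} = \frac{4}{240} = 4 \cdot \frac{1}{240} = \frac{1}{60} \approx 0.016667$)
$K = -9$ ($K = \left(-3\right) 3 = -9$)
$S K = \frac{1}{60} \left(-9\right) = - \frac{3}{20}$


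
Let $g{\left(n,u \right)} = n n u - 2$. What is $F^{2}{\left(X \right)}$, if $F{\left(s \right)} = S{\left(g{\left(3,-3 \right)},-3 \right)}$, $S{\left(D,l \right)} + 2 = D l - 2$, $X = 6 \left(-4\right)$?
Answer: $6889$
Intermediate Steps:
$g{\left(n,u \right)} = -2 + u n^{2}$ ($g{\left(n,u \right)} = n^{2} u - 2 = u n^{2} - 2 = -2 + u n^{2}$)
$X = -24$
$S{\left(D,l \right)} = -4 + D l$ ($S{\left(D,l \right)} = -2 + \left(D l - 2\right) = -2 + \left(-2 + D l\right) = -4 + D l$)
$F{\left(s \right)} = 83$ ($F{\left(s \right)} = -4 + \left(-2 - 3 \cdot 3^{2}\right) \left(-3\right) = -4 + \left(-2 - 27\right) \left(-3\right) = -4 - -87 = -4 + 87 = 83$)
$F^{2}{\left(X \right)} = 83^{2} = 6889$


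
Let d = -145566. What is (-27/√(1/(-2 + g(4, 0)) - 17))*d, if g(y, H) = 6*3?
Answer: -15721128*I*√271/271 ≈ -9.5499e+5*I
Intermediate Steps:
g(y, H) = 18
(-27/√(1/(-2 + g(4, 0)) - 17))*d = -27/√(1/(-2 + 18) - 17)*(-145566) = -27/√(1/16 - 17)*(-145566) = -27*(-4*I*√271/271)*(-145566) = -(-108)*I*√271/271*(-145566) = (108*I*√271/271)*(-145566) = -15721128*I*√271/271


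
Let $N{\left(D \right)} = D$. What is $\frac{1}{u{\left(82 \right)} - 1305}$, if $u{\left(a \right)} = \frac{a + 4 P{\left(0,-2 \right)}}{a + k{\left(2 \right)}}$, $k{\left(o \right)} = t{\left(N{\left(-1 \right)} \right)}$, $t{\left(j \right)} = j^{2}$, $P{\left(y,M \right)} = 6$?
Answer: $- \frac{83}{108209} \approx -0.00076703$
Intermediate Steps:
$k{\left(o \right)} = 1$ ($k{\left(o \right)} = \left(-1\right)^{2} = 1$)
$u{\left(a \right)} = \frac{24 + a}{1 + a}$ ($u{\left(a \right)} = \frac{a + 4 \cdot 6}{a + 1} = \frac{a + 24}{1 + a} = \frac{24 + a}{1 + a}$)
$\frac{1}{u{\left(82 \right)} - 1305} = \frac{1}{\frac{24 + 82}{1 + 82} - 1305} = \frac{1}{\frac{1}{83} \cdot 106 - 1305} = \frac{1}{\frac{106}{83} - 1305} = \frac{1}{- \frac{108209}{83}} = - \frac{83}{108209}$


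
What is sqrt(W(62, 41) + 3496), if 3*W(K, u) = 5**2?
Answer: sqrt(31539)/3 ≈ 59.197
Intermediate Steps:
W(K, u) = 25/3 (W(K, u) = (1/3)*5**2 = (1/3)*25 = 25/3)
sqrt(W(62, 41) + 3496) = sqrt(25/3 + 3496) = sqrt(10513/3) = sqrt(31539)/3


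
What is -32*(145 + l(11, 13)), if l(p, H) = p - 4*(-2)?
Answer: -5248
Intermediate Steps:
l(p, H) = 8 + p (l(p, H) = p + 8 = 8 + p)
-32*(145 + l(11, 13)) = -32*(145 + (8 + 11)) = -32*(145 + 19) = -32*164 = -5248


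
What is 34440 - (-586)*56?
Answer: 67256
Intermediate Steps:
34440 - (-586)*56 = 34440 - 1*(-32816) = 34440 + 32816 = 67256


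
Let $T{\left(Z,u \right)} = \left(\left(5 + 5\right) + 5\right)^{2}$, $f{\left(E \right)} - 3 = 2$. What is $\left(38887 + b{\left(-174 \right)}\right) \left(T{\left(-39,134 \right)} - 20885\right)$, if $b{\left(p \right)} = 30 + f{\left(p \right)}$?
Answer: $-804128520$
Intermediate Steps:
$f{\left(E \right)} = 5$ ($f{\left(E \right)} = 3 + 2 = 5$)
$T{\left(Z,u \right)} = 225$ ($T{\left(Z,u \right)} = \left(10 + 5\right)^{2} = 15^{2} = 225$)
$b{\left(p \right)} = 35$ ($b{\left(p \right)} = 30 + 5 = 35$)
$\left(38887 + b{\left(-174 \right)}\right) \left(T{\left(-39,134 \right)} - 20885\right) = \left(38887 + 35\right) \left(225 - 20885\right) = 38922 \left(-20660\right) = -804128520$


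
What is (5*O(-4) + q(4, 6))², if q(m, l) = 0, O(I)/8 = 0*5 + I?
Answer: 25600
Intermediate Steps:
O(I) = 8*I (O(I) = 8*(0*5 + I) = 8*(0 + I) = 8*I)
(5*O(-4) + q(4, 6))² = (5*(8*(-4)) + 0)² = (5*(-32) + 0)² = (-160 + 0)² = (-160)² = 25600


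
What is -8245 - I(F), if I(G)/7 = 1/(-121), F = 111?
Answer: -997638/121 ≈ -8244.9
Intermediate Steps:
I(G) = -7/121 (I(G) = 7/(-121) = 7*(-1/121) = -7/121)
-8245 - I(F) = -8245 - 1*(-7/121) = -8245 + 7/121 = -997638/121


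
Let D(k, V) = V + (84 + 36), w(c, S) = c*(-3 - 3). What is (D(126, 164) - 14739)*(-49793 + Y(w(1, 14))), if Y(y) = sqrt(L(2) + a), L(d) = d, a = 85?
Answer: 719757815 - 14455*sqrt(87) ≈ 7.1962e+8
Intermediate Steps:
w(c, S) = -6*c (w(c, S) = c*(-6) = -6*c)
Y(y) = sqrt(87) (Y(y) = sqrt(2 + 85) = sqrt(87))
D(k, V) = 120 + V (D(k, V) = V + 120 = 120 + V)
(D(126, 164) - 14739)*(-49793 + Y(w(1, 14))) = ((120 + 164) - 14739)*(-49793 + sqrt(87)) = (284 - 14739)*(-49793 + sqrt(87)) = -14455*(-49793 + sqrt(87)) = 719757815 - 14455*sqrt(87)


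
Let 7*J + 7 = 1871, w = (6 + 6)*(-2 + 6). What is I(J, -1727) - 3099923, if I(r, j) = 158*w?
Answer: -3092339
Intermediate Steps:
w = 48 (w = 12*4 = 48)
J = 1864/7 (J = -1 + (1/7)*1871 = -1 + 1871/7 = 1864/7 ≈ 266.29)
I(r, j) = 7584 (I(r, j) = 158*48 = 7584)
I(J, -1727) - 3099923 = 7584 - 3099923 = -3092339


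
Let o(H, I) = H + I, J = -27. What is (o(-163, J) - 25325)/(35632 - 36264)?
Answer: 25515/632 ≈ 40.372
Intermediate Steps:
(o(-163, J) - 25325)/(35632 - 36264) = ((-163 - 27) - 25325)/(35632 - 36264) = (-190 - 25325)/(-632) = -25515*(-1/632) = 25515/632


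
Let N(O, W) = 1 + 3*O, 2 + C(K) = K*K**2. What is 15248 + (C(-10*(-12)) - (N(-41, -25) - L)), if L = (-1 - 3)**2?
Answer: 1743384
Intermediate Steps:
C(K) = -2 + K**3 (C(K) = -2 + K*K**2 = -2 + K**3)
L = 16 (L = (-4)**2 = 16)
15248 + (C(-10*(-12)) - (N(-41, -25) - L)) = 15248 + ((-2 + (-10*(-12))**3) - ((1 + 3*(-41)) - 1*16)) = 15248 + ((-2 + 120**3) - ((1 - 123) - 16)) = 15248 + ((-2 + 1728000) - (-122 - 16)) = 15248 + (1727998 - 1*(-138)) = 15248 + (1727998 + 138) = 15248 + 1728136 = 1743384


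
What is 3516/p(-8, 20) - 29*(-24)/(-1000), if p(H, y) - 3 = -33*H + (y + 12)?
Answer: 413487/37375 ≈ 11.063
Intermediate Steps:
p(H, y) = 15 + y - 33*H (p(H, y) = 3 + (-33*H + (y + 12)) = 3 + (-33*H + (12 + y)) = 3 + (12 + y - 33*H) = 15 + y - 33*H)
3516/p(-8, 20) - 29*(-24)/(-1000) = 3516/(15 + 20 - 33*(-8)) - 29*(-24)/(-1000) = 3516/(15 + 20 + 264) + 696*(-1/1000) = 3516/299 - 87/125 = 413487/37375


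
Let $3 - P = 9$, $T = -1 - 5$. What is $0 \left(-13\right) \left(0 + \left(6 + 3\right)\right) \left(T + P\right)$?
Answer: $0$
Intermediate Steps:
$T = -6$ ($T = -1 - 5 = -6$)
$P = -6$ ($P = 3 - 9 = -6$)
$0 \left(-13\right) \left(0 + \left(6 + 3\right)\right) \left(T + P\right) = 0 \left(-13\right) \left(0 + \left(6 + 3\right)\right) \left(-6 - 6\right) = 0 \left(0 + 9\right) \left(-12\right) = 0 \cdot 9 \left(-12\right) = 0 \left(-108\right) = 0$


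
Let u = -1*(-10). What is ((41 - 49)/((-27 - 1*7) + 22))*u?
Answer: 20/3 ≈ 6.6667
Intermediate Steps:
u = 10
((41 - 49)/((-27 - 1*7) + 22))*u = ((41 - 49)/((-27 - 1*7) + 22))*10 = -8/((-27 - 7) + 22)*10 = -8/(-34 + 22)*10 = -8/(-12)*10 = -8*(-1/12)*10 = (⅔)*10 = 20/3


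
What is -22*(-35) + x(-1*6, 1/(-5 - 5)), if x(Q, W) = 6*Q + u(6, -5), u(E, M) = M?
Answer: 729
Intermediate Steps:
x(Q, W) = -5 + 6*Q (x(Q, W) = 6*Q - 5 = -5 + 6*Q)
-22*(-35) + x(-1*6, 1/(-5 - 5)) = -22*(-35) + (-5 + 6*(-1*6)) = 770 + (-5 + 6*(-6)) = 770 + (-5 - 36) = 770 - 41 = 729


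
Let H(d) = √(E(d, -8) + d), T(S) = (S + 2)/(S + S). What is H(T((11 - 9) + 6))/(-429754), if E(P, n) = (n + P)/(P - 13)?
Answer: -√21274/56727528 ≈ -2.5712e-6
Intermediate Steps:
E(P, n) = (P + n)/(-13 + P)
T(S) = (2 + S)/(2*S) (T(S) = (2 + S)/((2*S)) = (2 + S)*(1/(2*S)) = (2 + S)/(2*S))
H(d) = √(d + (-8 + d)/(-13 + d)) (H(d) = √((d - 8)/(-13 + d) + d) = √((-8 + d)/(-13 + d) + d) = √(d + (-8 + d)/(-13 + d)))
H(T((11 - 9) + 6))/(-429754) = √((-8 + (2 + ((11 - 9) + 6))/(2*((11 - 9) + 6)) + ((2 + ((11 - 9) + 6))/(2*((11 - 9) + 6)))*(-13 + (2 + ((11 - 9) + 6))/(2*((11 - 9) + 6))))/(-13 + (2 + ((11 - 9) + 6))/(2*((11 - 9) + 6))))/(-429754) = √((-8 + (2 + (2 + 6))/(2*(2 + 6)) + ((2 + (2 + 6))/(2*(2 + 6)))*(-13 + (2 + (2 + 6))/(2*(2 + 6))))/(-13 + (2 + (2 + 6))/(2*(2 + 6))))*(-1/429754) = √((-8 + (½)*(2 + 8)/8 + ((½)*(2 + 8)/8)*(-13 + (½)*(2 + 8)/8))/(-13 + (½)*(2 + 8)/8))*(-1/429754) = √((-8 + (½)*(⅛)*10 + ((½)*(⅛)*10)*(-13 + (½)*(⅛)*10))/(-13 + (½)*(⅛)*10))*(-1/429754) = √((-8 + 5/8 + 5*(-13 + 5/8)/8)/(-13 + 5/8))*(-1/429754) = √((-8 + 5/8 + (5/8)*(-99/8))/(-99/8))*(-1/429754) = √(-8*(-8 + 5/8 - 495/64)/99)*(-1/429754) = √(-8/99*(-967/64))*(-1/429754) = √(967/792)*(-1/429754) = (√21274/132)*(-1/429754) = -√21274/56727528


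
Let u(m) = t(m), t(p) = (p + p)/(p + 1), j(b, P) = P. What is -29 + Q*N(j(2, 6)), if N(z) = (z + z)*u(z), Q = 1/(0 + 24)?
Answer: -197/7 ≈ -28.143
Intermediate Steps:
Q = 1/24 ≈ 0.041667
t(p) = 2*p/(1 + p) (t(p) = (2*p)/(1 + p) = 2*p/(1 + p))
u(m) = 2*m/(1 + m)
N(z) = 4*z**2/(1 + z) (N(z) = (z + z)*(2*z/(1 + z)) = (2*z)*(2*z/(1 + z)) = 4*z**2/(1 + z))
-29 + Q*N(j(2, 6)) = -29 + (4*6**2/(1 + 6))/24 = -29 + (4*36/7)/24 = -29 + (4*36*(1/7))/24 = -29 + (1/24)*(144/7) = -29 + 6/7 = -197/7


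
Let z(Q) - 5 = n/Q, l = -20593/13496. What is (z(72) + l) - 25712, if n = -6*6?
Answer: -346969013/13496 ≈ -25709.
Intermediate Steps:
n = -36
l = -20593/13496 (l = -20593*1/13496 = -20593/13496 ≈ -1.5259)
z(Q) = 5 - 36/Q
(z(72) + l) - 25712 = ((5 - 36/72) - 20593/13496) - 25712 = ((5 - 36*1/72) - 20593/13496) - 25712 = ((5 - 1/2) - 20593/13496) - 25712 = (9/2 - 20593/13496) - 25712 = 40139/13496 - 25712 = -346969013/13496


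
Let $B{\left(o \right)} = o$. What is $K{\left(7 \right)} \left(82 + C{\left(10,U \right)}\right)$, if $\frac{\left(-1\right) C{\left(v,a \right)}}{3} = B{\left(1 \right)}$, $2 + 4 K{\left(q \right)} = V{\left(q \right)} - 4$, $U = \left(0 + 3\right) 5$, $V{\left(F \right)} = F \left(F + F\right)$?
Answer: $1817$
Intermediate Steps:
$V{\left(F \right)} = 2 F^{2}$ ($V{\left(F \right)} = F 2 F = 2 F^{2}$)
$U = 15$ ($U = 3 \cdot 5 = 15$)
$K{\left(q \right)} = - \frac{3}{2} + \frac{q^{2}}{2}$ ($K{\left(q \right)} = - \frac{1}{2} + \frac{2 q^{2} - 4}{4} = - \frac{1}{2} + \frac{-4 + 2 q^{2}}{4} = - \frac{1}{2} + \left(-1 + \frac{q^{2}}{2}\right) = - \frac{3}{2} + \frac{q^{2}}{2}$)
$C{\left(v,a \right)} = -3$ ($C{\left(v,a \right)} = \left(-3\right) 1 = -3$)
$K{\left(7 \right)} \left(82 + C{\left(10,U \right)}\right) = \left(- \frac{3}{2} + \frac{7^{2}}{2}\right) \left(82 - 3\right) = \left(- \frac{3}{2} + \frac{1}{2} \cdot 49\right) 79 = \left(- \frac{3}{2} + \frac{49}{2}\right) 79 = 23 \cdot 79 = 1817$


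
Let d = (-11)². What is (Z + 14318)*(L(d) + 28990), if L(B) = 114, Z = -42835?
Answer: -829958768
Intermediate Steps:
d = 121
(Z + 14318)*(L(d) + 28990) = (-42835 + 14318)*(114 + 28990) = -28517*29104 = -829958768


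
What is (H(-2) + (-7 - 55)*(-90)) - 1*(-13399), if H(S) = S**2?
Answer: 18983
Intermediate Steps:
(H(-2) + (-7 - 55)*(-90)) - 1*(-13399) = ((-2)**2 + (-7 - 55)*(-90)) - 1*(-13399) = (4 - 62*(-90)) + 13399 = (4 + 5580) + 13399 = 5584 + 13399 = 18983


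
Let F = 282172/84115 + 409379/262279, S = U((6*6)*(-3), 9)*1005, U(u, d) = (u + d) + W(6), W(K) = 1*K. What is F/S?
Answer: -12049189397/229109696112725 ≈ -5.2591e-5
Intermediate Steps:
W(K) = K
U(u, d) = 6 + d + u (U(u, d) = (u + d) + 6 = (d + u) + 6 = 6 + d + u)
S = -93465 (S = (6 + 9 + (6*6)*(-3))*1005 = (6 + 9 + 36*(-3))*1005 = (6 + 9 - 108)*1005 = -93*1005 = -93465)
F = 108442704573/22061598085 (F = 282172*(1/84115) + 409379*(1/262279) = 282172/84115 + 409379/262279 = 108442704573/22061598085 ≈ 4.9155)
F/S = (108442704573/22061598085)/(-93465) = (108442704573/22061598085)*(-1/93465) = -12049189397/229109696112725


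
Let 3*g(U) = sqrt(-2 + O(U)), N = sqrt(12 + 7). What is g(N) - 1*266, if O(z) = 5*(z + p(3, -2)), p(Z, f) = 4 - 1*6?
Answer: -266 + sqrt(-12 + 5*sqrt(19))/3 ≈ -264.96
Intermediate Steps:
p(Z, f) = -2 (p(Z, f) = 4 - 6 = -2)
N = sqrt(19) ≈ 4.3589
O(z) = -10 + 5*z (O(z) = 5*(z - 2) = 5*(-2 + z) = -10 + 5*z)
g(U) = sqrt(-12 + 5*U)/3 (g(U) = sqrt(-2 + (-10 + 5*U))/3 = sqrt(-12 + 5*U)/3)
g(N) - 1*266 = sqrt(-12 + 5*sqrt(19))/3 - 1*266 = sqrt(-12 + 5*sqrt(19))/3 - 266 = -266 + sqrt(-12 + 5*sqrt(19))/3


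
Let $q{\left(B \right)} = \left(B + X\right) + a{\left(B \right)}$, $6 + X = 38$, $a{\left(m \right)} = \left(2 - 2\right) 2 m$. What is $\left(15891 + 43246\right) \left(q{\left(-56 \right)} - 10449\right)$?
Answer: $-619341801$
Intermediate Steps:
$a{\left(m \right)} = 0$ ($a{\left(m \right)} = \left(2 - 2\right) 2 m = 0 \cdot 2 m = 0 m = 0$)
$X = 32$ ($X = -6 + 38 = 32$)
$q{\left(B \right)} = 32 + B$ ($q{\left(B \right)} = \left(B + 32\right) + 0 = \left(32 + B\right) + 0 = 32 + B$)
$\left(15891 + 43246\right) \left(q{\left(-56 \right)} - 10449\right) = \left(15891 + 43246\right) \left(\left(32 - 56\right) - 10449\right) = 59137 \left(-24 - 10449\right) = 59137 \left(-10473\right) = -619341801$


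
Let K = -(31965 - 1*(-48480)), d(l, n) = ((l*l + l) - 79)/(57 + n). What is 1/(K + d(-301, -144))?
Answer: -87/7088936 ≈ -1.2273e-5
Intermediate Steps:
d(l, n) = (-79 + l + l²)/(57 + n) (d(l, n) = ((l² + l) - 79)/(57 + n) = ((l + l²) - 79)/(57 + n) = (-79 + l + l²)/(57 + n))
K = -80445 (K = -(31965 + 48480) = -1*80445 = -80445)
1/(K + d(-301, -144)) = 1/(-80445 + (-79 - 301 + (-301)²)/(57 - 144)) = 1/(-80445 + (-79 - 301 + 90601)/(-87)) = 1/(-80445 - 1/87*90221) = 1/(-80445 - 90221/87) = 1/(-7088936/87) = -87/7088936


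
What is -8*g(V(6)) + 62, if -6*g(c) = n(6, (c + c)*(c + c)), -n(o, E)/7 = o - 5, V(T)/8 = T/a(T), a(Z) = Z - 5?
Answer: 158/3 ≈ 52.667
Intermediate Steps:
a(Z) = -5 + Z
V(T) = 8*T/(-5 + T) (V(T) = 8*(T/(-5 + T)) = 8*T/(-5 + T))
n(o, E) = 35 - 7*o (n(o, E) = -7*(o - 5) = -7*(-5 + o) = 35 - 7*o)
g(c) = 7/6 (g(c) = -(35 - 7*6)/6 = -(35 - 42)/6 = -⅙*(-7) = 7/6)
-8*g(V(6)) + 62 = -8*7/6 + 62 = -28/3 + 62 = 158/3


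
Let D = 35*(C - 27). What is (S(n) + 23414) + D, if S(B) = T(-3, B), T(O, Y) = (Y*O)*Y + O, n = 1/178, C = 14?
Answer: 727337901/31684 ≈ 22956.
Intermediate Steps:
n = 1/178 ≈ 0.0056180
T(O, Y) = O + O*Y**2 (T(O, Y) = (O*Y)*Y + O = O*Y**2 + O = O + O*Y**2)
D = -455 (D = 35*(14 - 27) = 35*(-13) = -455)
S(B) = -3 - 3*B**2 (S(B) = -3*(1 + B**2) = -3 - 3*B**2)
(S(n) + 23414) + D = ((-3 - 3*(1/178)**2) + 23414) - 455 = ((-3 - 3*1/31684) + 23414) - 455 = ((-3 - 3/31684) + 23414) - 455 = (-95055/31684 + 23414) - 455 = 741754121/31684 - 455 = 727337901/31684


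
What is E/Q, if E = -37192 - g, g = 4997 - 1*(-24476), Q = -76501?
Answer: 66665/76501 ≈ 0.87143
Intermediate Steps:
g = 29473 (g = 4997 + 24476 = 29473)
E = -66665 (E = -37192 - 1*29473 = -37192 - 29473 = -66665)
E/Q = -66665/(-76501) = -66665*(-1/76501) = 66665/76501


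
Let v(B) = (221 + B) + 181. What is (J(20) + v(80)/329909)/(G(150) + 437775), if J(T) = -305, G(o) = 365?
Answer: -100621763/144546329260 ≈ -0.00069612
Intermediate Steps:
v(B) = 402 + B
(J(20) + v(80)/329909)/(G(150) + 437775) = (-305 + (402 + 80)/329909)/(365 + 437775) = (-305 + 482*(1/329909))/438140 = (-305 + 482/329909)*(1/438140) = -100621763/329909*1/438140 = -100621763/144546329260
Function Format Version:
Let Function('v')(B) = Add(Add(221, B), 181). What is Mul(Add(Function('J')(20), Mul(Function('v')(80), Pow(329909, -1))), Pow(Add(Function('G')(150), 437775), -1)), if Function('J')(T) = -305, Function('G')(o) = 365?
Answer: Rational(-100621763, 144546329260) ≈ -0.00069612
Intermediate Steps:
Function('v')(B) = Add(402, B)
Mul(Add(Function('J')(20), Mul(Function('v')(80), Pow(329909, -1))), Pow(Add(Function('G')(150), 437775), -1)) = Mul(Add(-305, Mul(Add(402, 80), Pow(329909, -1))), Pow(Add(365, 437775), -1)) = Mul(Add(-305, Mul(482, Rational(1, 329909))), Pow(438140, -1)) = Mul(Add(-305, Rational(482, 329909)), Rational(1, 438140)) = Mul(Rational(-100621763, 329909), Rational(1, 438140)) = Rational(-100621763, 144546329260)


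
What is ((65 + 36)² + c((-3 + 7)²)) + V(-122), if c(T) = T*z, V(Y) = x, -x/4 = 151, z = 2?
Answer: 9629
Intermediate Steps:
x = -604 (x = -4*151 = -604)
V(Y) = -604
c(T) = 2*T (c(T) = T*2 = 2*T)
((65 + 36)² + c((-3 + 7)²)) + V(-122) = ((65 + 36)² + 2*(-3 + 7)²) - 604 = (101² + 2*4²) - 604 = (10201 + 2*16) - 604 = (10201 + 32) - 604 = 10233 - 604 = 9629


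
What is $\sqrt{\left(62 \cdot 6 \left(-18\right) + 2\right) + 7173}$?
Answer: $\sqrt{479} \approx 21.886$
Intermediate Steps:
$\sqrt{\left(62 \cdot 6 \left(-18\right) + 2\right) + 7173} = \sqrt{\left(62 \left(-108\right) + 2\right) + 7173} = \sqrt{\left(-6696 + 2\right) + 7173} = \sqrt{-6694 + 7173} = \sqrt{479}$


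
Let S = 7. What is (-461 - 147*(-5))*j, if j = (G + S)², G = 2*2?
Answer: 33154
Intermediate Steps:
G = 4
j = 121 (j = (4 + 7)² = 11² = 121)
(-461 - 147*(-5))*j = (-461 - 147*(-5))*121 = (-461 + 735)*121 = 274*121 = 33154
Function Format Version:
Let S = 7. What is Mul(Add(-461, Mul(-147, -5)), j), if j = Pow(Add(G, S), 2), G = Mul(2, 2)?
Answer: 33154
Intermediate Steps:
G = 4
j = 121 (j = Pow(Add(4, 7), 2) = Pow(11, 2) = 121)
Mul(Add(-461, Mul(-147, -5)), j) = Mul(Add(-461, Mul(-147, -5)), 121) = Mul(Add(-461, 735), 121) = Mul(274, 121) = 33154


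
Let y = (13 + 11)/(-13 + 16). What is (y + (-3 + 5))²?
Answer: 100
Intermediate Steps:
y = 8 (y = 24/3 = 24*(⅓) = 8)
(y + (-3 + 5))² = (8 + (-3 + 5))² = (8 + 2)² = 10² = 100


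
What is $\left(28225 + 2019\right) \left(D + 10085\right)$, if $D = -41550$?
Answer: $-951627460$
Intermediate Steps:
$\left(28225 + 2019\right) \left(D + 10085\right) = \left(28225 + 2019\right) \left(-41550 + 10085\right) = 30244 \left(-31465\right) = -951627460$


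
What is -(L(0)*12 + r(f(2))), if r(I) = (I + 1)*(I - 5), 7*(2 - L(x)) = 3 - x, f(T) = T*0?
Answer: -97/7 ≈ -13.857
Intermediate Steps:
f(T) = 0
L(x) = 11/7 + x/7 (L(x) = 2 - (3 - x)/7 = 2 + (-3/7 + x/7) = 11/7 + x/7)
r(I) = (1 + I)*(-5 + I)
-(L(0)*12 + r(f(2))) = -((11/7 + (⅐)*0)*12 + (-5 + 0² - 4*0)) = -((11/7 + 0)*12 + (-5 + 0 + 0)) = -((11/7)*12 - 5) = -(132/7 - 5) = -1*97/7 = -97/7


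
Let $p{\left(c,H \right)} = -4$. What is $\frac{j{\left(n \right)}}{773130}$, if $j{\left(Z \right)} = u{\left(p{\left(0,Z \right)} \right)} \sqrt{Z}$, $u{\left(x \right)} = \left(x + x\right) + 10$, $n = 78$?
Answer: $\frac{\sqrt{78}}{386565} \approx 2.2847 \cdot 10^{-5}$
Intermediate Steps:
$u{\left(x \right)} = 10 + 2 x$ ($u{\left(x \right)} = 2 x + 10 = 10 + 2 x$)
$j{\left(Z \right)} = 2 \sqrt{Z}$ ($j{\left(Z \right)} = \left(10 + 2 \left(-4\right)\right) \sqrt{Z} = \left(10 - 8\right) \sqrt{Z} = 2 \sqrt{Z}$)
$\frac{j{\left(n \right)}}{773130} = \frac{2 \sqrt{78}}{773130} = 2 \sqrt{78} \cdot \frac{1}{773130} = \frac{\sqrt{78}}{386565}$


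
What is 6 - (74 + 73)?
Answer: -141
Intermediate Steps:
6 - (74 + 73) = 6 - 1*147 = 6 - 147 = -141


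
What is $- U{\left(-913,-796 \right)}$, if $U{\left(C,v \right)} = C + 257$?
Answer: $656$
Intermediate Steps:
$U{\left(C,v \right)} = 257 + C$
$- U{\left(-913,-796 \right)} = - (257 - 913) = \left(-1\right) \left(-656\right) = 656$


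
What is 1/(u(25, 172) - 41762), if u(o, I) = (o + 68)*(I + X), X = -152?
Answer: -1/39902 ≈ -2.5061e-5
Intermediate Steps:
u(o, I) = (-152 + I)*(68 + o) (u(o, I) = (o + 68)*(I - 152) = (68 + o)*(-152 + I) = (-152 + I)*(68 + o))
1/(u(25, 172) - 41762) = 1/((-10336 - 152*25 + 68*172 + 172*25) - 41762) = 1/((-10336 - 3800 + 11696 + 4300) - 41762) = 1/(1860 - 41762) = 1/(-39902) = -1/39902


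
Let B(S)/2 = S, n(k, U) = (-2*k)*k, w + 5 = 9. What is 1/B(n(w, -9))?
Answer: -1/64 ≈ -0.015625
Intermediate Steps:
w = 4 (w = -5 + 9 = 4)
n(k, U) = -2*k**2
B(S) = 2*S
1/B(n(w, -9)) = 1/(2*(-2*4**2)) = 1/(2*(-2*16)) = 1/(2*(-32)) = 1/(-64) = -1/64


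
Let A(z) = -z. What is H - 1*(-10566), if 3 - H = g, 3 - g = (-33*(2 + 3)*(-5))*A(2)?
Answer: 8916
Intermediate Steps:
g = 1653 (g = 3 - (-33*(2 + 3)*(-5))*(-1*2) = 3 - (-165*(-5))*(-2) = 3 - (-33*(-25))*(-2) = 3 - 825*(-2) = 3 - 1*(-1650) = 3 + 1650 = 1653)
H = -1650 (H = 3 - 1*1653 = 3 - 1653 = -1650)
H - 1*(-10566) = -1650 - 1*(-10566) = -1650 + 10566 = 8916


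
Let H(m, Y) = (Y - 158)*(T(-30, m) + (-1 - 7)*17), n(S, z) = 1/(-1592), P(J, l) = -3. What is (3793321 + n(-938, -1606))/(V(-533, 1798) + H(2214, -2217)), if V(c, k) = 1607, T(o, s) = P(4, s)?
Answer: 6038967031/528117344 ≈ 11.435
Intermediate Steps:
n(S, z) = -1/1592
T(o, s) = -3
H(m, Y) = 21962 - 139*Y (H(m, Y) = (Y - 158)*(-3 + (-1 - 7)*17) = (-158 + Y)*(-3 - 8*17) = (-158 + Y)*(-3 - 136) = (-158 + Y)*(-139) = 21962 - 139*Y)
(3793321 + n(-938, -1606))/(V(-533, 1798) + H(2214, -2217)) = (3793321 - 1/1592)/(1607 + (21962 - 139*(-2217))) = 6038967031/(1592*(1607 + (21962 + 308163))) = 6038967031/(1592*(1607 + 330125)) = (6038967031/1592)/331732 = (6038967031/1592)*(1/331732) = 6038967031/528117344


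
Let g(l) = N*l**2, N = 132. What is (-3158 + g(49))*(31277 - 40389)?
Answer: -2859108688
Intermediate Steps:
g(l) = 132*l**2
(-3158 + g(49))*(31277 - 40389) = (-3158 + 132*49**2)*(31277 - 40389) = (-3158 + 132*2401)*(-9112) = (-3158 + 316932)*(-9112) = 313774*(-9112) = -2859108688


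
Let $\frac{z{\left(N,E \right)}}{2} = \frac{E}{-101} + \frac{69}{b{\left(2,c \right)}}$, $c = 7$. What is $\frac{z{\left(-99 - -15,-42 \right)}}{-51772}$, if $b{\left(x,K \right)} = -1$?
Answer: $\frac{6927}{2614486} \approx 0.0026495$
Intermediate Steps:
$z{\left(N,E \right)} = -138 - \frac{2 E}{101}$ ($z{\left(N,E \right)} = 2 \left(\frac{E}{-101} + \frac{69}{-1}\right) = 2 \left(E \left(- \frac{1}{101}\right) + 69 \left(-1\right)\right) = 2 \left(- \frac{E}{101} - 69\right) = 2 \left(-69 - \frac{E}{101}\right) = -138 - \frac{2 E}{101}$)
$\frac{z{\left(-99 - -15,-42 \right)}}{-51772} = \frac{-138 - - \frac{84}{101}}{-51772} = \left(-138 + \frac{84}{101}\right) \left(- \frac{1}{51772}\right) = \left(- \frac{13854}{101}\right) \left(- \frac{1}{51772}\right) = \frac{6927}{2614486}$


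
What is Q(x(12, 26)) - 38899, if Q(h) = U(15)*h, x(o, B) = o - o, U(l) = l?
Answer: -38899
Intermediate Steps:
x(o, B) = 0
Q(h) = 15*h
Q(x(12, 26)) - 38899 = 15*0 - 38899 = 0 - 38899 = -38899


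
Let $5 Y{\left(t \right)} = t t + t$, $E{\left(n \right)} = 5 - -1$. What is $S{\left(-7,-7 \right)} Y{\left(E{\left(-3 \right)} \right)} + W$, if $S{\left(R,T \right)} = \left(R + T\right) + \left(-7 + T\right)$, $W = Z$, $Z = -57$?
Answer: $- \frac{1461}{5} \approx -292.2$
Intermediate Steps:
$W = -57$
$E{\left(n \right)} = 6$ ($E{\left(n \right)} = 5 + 1 = 6$)
$Y{\left(t \right)} = \frac{t}{5} + \frac{t^{2}}{5}$ ($Y{\left(t \right)} = \frac{t t + t}{5} = \frac{t^{2} + t}{5} = \frac{t + t^{2}}{5} = \frac{t}{5} + \frac{t^{2}}{5}$)
$S{\left(R,T \right)} = -7 + R + 2 T$
$S{\left(-7,-7 \right)} Y{\left(E{\left(-3 \right)} \right)} + W = \left(-7 - 7 + 2 \left(-7\right)\right) \frac{1}{5} \cdot 6 \left(1 + 6\right) - 57 = \left(-7 - 7 - 14\right) \frac{1}{5} \cdot 6 \cdot 7 - 57 = \left(-28\right) \frac{42}{5} - 57 = - \frac{1176}{5} - 57 = - \frac{1461}{5}$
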